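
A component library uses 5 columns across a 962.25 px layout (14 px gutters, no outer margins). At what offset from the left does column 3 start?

390.5 px

962.25 − 4·14 = 906.25; ÷5 gives c = 181.25 px.
Each column+gutter stride is 195.25 px; with no margin, 2 of them is 390.5 px.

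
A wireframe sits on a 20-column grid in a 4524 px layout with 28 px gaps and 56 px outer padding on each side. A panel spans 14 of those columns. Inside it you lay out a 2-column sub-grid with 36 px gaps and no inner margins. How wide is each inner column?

1522 px

Inside the margins: 4524 − 112 = 4412 px.
20 columns + 19 gaps: 20c + 19·28 = 4412.
20c = 4412 − 532 = 3880, so c = 194 px.
Span of 14: 14·194 + 13·28 = 2716 + 364 = 3080 px.
2d + 1·36 = 3080 → 2d = 3044 → d = 1522 px.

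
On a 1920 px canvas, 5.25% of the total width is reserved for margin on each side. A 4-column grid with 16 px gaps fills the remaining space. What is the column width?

1920 × (1 − 2·5.25%) = 1920 × 89.5% = 1718.4 px for the columns.
1718.4 − 3·16 = 1670.4; ÷4 gives c = 417.6 px.

417.6 px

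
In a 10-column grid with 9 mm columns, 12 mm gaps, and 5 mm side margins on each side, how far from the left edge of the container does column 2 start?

Column 2 starts at margin + 1·(column + gutter) = 5 + 1·21 = 26 mm.

26 mm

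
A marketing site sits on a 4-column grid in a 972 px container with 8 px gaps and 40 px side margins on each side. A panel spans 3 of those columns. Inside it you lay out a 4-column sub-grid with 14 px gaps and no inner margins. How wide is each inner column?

156.25 px

Take off 80 px of margins, leaving 892 px.
4c + 3·8 = 892 → 4c = 868 → c = 217 px.
3 columns plus 2 gaps: 651 + 16 = 667 px.
Subtracting 3 gaps of 14 leaves 625 for 4 columns, so d = 156.25 px.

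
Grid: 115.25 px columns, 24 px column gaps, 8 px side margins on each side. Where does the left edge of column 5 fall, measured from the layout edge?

Column 5 starts at margin + 4·(column + gutter) = 8 + 4·139.25 = 565 px.

565 px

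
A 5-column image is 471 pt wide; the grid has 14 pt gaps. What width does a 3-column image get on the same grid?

277 pt

5 columns + 4 gaps: 5c + 4·14 = 471.
5c = 471 − 56 = 415, so c = 83 pt.
3 columns plus 2 gaps: 249 + 28 = 277 pt.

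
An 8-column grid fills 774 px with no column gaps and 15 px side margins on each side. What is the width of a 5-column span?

465 px

Subtract both margins: 774 − 2·15 = 744 px.
744 / 8 = 93 px per column.
With no column gaps, 5 columns span 5·93 = 465 px.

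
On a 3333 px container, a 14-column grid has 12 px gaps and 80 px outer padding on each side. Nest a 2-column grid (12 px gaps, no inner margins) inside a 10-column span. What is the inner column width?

1125.5 px

Subtract both margins: 3333 − 2·80 = 3173 px.
3173 − 13·12 = 3017; ÷14 gives c = 215.5 px.
10-column span = 10·215.5 + 9·12 = 2263 px.
Subtracting 1 gap of 12 leaves 2251 for 2 columns, so d = 1125.5 px.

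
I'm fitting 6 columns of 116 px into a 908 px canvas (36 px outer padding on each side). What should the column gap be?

Inside the margins: 908 − 72 = 836 px.
Columns use 696 px, leaving 140 px across 5 column gaps = 28 px each.

28 px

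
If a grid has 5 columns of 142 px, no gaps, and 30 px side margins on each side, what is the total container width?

770 px

Summing: 60 + 710 = 770 px.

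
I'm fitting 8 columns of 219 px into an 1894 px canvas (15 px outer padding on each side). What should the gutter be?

Take off 30 px of margins, leaving 1864 px.
8·219 + 7g = 1864 → 7g = 112 → g = 16 px.

16 px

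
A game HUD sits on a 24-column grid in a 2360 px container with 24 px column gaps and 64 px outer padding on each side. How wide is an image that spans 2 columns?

Inside the margins: 2360 − 128 = 2232 px.
24 columns + 23 column gaps: 24c + 23·24 = 2232.
24c = 2232 − 552 = 1680, so c = 70 px.
2-column span = 2·70 + 1·24 = 164 px.

164 px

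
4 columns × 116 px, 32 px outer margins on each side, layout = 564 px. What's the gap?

12 px

Content width = 564 − 2·32 = 500 px.
4 columns take 4·116 = 464 px; remaining 36 splits into 3 gaps.
g = 36 / 3 = 12 px.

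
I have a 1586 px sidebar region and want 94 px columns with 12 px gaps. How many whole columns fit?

15 columns: 15·94 + 14·12 = 1578 px ≤ 1586.
16 columns: 1684 px > 1586. So 15.

15 columns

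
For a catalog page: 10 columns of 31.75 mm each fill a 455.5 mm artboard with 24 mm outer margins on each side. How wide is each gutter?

10 mm

Subtract both margins: 455.5 − 2·24 = 407.5 mm.
10·31.75 + 9g = 407.5 → 9g = 90 → g = 10 mm.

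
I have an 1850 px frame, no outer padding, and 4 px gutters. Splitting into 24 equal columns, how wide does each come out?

73.25 px

Subtracting 23 gutters of 4 leaves 1758 for 24 columns, so c = 73.25 px.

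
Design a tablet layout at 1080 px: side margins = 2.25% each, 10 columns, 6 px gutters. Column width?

Each margin = 2.25% of 1080 = 24.3 px; content = 1080 − 2·24.3 = 1031.4 px.
10c + 9·6 = 1031.4 → 10c = 977.4 → c = 97.74 px.

97.74 px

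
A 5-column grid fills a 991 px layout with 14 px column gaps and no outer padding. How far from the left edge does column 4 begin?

5c + 4·14 = 991 → 5c = 935 → c = 187 px.
Each column+gutter stride is 201 px; with no margin, 3 of them is 603 px.

603 px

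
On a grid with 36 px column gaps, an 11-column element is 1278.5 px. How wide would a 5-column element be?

561.5 px

11 columns + 10 column gaps: 11c + 10·36 = 1278.5.
11c = 1278.5 − 360 = 918.5, so c = 83.5 px.
5 columns plus 4 column gaps: 417.5 + 144 = 561.5 px.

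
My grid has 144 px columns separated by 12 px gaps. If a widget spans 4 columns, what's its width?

612 px

4 columns plus 3 gaps: 576 + 36 = 612 px.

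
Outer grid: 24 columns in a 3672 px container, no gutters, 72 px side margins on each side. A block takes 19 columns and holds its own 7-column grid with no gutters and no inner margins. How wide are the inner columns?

Inside the margins: 3672 − 144 = 3528 px.
24c = 3528 → c = 147 px.
19-column span = 19·147 = 2793 px.
2793 / 7 = 399 px per column.

399 px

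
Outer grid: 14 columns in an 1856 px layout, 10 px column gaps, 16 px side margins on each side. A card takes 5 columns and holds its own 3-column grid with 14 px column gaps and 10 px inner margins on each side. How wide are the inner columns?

199 px

Inside the margins: 1856 − 32 = 1824 px.
1824 − 13·10 = 1694; ÷14 gives c = 121 px.
5 columns plus 4 column gaps: 605 + 40 = 645 px.
Inner content = 645 − 2·10 = 625 px.
Subtracting 2 column gaps of 14 leaves 597 for 3 columns, so d = 199 px.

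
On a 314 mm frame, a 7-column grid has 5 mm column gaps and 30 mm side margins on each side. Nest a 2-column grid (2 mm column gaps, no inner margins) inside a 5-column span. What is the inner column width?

89 mm

Take off 60 mm of margins, leaving 254 mm.
7c + 6·5 = 254 → 7c = 224 → c = 32 mm.
5 columns plus 4 column gaps: 160 + 20 = 180 mm.
2 columns + 1 column gap: 2d + 1·2 = 180.
2d = 180 − 2 = 178, so d = 89 mm.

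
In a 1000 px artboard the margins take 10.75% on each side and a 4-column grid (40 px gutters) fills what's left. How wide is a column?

166.25 px

Margins: 10.75% × 1000 = 107.5 px each, so content = 1000 − 215 = 785 px.
785 − 3·40 = 665; ÷4 gives c = 166.25 px.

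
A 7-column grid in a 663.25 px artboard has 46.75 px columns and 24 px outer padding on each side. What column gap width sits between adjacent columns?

48 px

Inside the margins: 663.25 − 48 = 615.25 px.
7 columns take 7·46.75 = 327.25 px; remaining 288 splits into 6 column gaps.
g = 288 / 6 = 48 px.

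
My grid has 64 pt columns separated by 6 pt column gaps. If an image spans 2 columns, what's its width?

134 pt

Span of 2: 2·64 + 1·6 = 128 + 6 = 134 pt.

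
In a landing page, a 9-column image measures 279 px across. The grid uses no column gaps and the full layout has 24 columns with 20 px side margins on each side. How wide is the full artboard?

9c = 279 → c = 31 px.
Total width: 2·20 + 24·31 = 784 px.

784 px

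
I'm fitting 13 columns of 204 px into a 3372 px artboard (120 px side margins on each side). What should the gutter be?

Take off 240 px of margins, leaving 3132 px.
13 columns take 13·204 = 2652 px; remaining 480 splits into 12 gutters.
g = 480 / 12 = 40 px.

40 px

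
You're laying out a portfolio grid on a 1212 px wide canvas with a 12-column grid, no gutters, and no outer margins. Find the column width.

12c = 1212 → c = 101 px.

101 px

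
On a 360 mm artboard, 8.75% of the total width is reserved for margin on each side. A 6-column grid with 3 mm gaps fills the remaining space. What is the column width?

Margins: 8.75% × 360 = 31.5 mm each, so content = 360 − 63 = 297 mm.
6c + 5·3 = 297 → 6c = 282 → c = 47 mm.

47 mm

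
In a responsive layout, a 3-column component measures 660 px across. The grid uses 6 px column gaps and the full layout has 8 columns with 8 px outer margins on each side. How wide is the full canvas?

1786 px

3c + 2·6 = 660 → 3c = 648 → c = 216 px.
Canvas = 2·8 + 8·216 + 7·6 = 16 + 1728 + 42 = 1786 px.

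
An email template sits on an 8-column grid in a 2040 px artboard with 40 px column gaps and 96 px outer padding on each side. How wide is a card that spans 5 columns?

Inside the margins: 2040 − 192 = 1848 px.
8 columns + 7 column gaps: 8c + 7·40 = 1848.
8c = 1848 − 280 = 1568, so c = 196 px.
Span of 5: 5·196 + 4·40 = 980 + 160 = 1140 px.

1140 px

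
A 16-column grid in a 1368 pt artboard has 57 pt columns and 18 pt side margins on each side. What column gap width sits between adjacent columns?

28 pt

Inside the margins: 1368 − 36 = 1332 pt.
16 columns take 16·57 = 912 pt; remaining 420 splits into 15 column gaps.
g = 420 / 15 = 28 pt.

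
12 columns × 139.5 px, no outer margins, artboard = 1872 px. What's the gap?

Columns use 1674 px, leaving 198 px across 11 gaps = 18 px each.

18 px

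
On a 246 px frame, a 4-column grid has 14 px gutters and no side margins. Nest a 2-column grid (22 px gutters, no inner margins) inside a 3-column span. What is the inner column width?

246 − 3·14 = 204; ÷4 gives c = 51 px.
Span of 3: 3·51 + 2·14 = 153 + 28 = 181 px.
Subtracting 1 gutter of 22 leaves 159 for 2 columns, so d = 79.5 px.

79.5 px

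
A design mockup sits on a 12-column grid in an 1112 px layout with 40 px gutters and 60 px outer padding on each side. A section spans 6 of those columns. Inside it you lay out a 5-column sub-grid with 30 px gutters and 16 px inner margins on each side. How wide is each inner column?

64.8 px

Take off 120 px of margins, leaving 992 px.
992 − 11·40 = 552; ÷12 gives c = 46 px.
6-column span = 6·46 + 5·40 = 476 px.
Inner content = 476 − 2·16 = 444 px.
5d + 4·30 = 444 → 5d = 324 → d = 64.8 px.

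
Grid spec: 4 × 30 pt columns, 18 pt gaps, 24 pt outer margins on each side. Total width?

Adding margins, columns and gutters: 48 + 120 + 54 = 222 pt.

222 pt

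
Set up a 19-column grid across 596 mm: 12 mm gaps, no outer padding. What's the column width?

20 mm

596 − 18·12 = 380; ÷19 gives c = 20 mm.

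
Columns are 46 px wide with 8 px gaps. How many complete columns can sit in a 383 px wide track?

7 columns

k columns need k·46 + (k−1)·8 = k·54 − 8.
k·54 − 8 ≤ 383 → k ≤ 391 / 54 ≈ 7.24, so k = 7.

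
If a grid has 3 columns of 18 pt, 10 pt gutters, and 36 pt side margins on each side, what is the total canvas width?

Adding margins, columns and gutters: 72 + 54 + 20 = 146 pt.

146 pt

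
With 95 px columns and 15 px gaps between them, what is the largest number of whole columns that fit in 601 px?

Each extra column adds 95 + 15 = 110 px.
(601 + 15) / 110 = 5.60, so 5 columns fit.

5 columns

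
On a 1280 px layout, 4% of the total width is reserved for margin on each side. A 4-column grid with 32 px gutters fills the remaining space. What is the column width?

1280 × (1 − 2·4%) = 1280 × 92% = 1177.6 px for the columns.
4c + 3·32 = 1177.6 → 4c = 1081.6 → c = 270.4 px.

270.4 px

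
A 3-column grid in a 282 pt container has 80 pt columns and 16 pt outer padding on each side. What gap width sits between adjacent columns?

Subtract both margins: 282 − 2·16 = 250 pt.
3 columns take 3·80 = 240 pt; remaining 10 splits into 2 gaps.
g = 10 / 2 = 5 pt.

5 pt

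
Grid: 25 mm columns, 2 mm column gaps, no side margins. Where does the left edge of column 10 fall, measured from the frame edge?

243 mm

Before column 10: 9 columns + 9 column gaps.
Offset = 9·(25 + 2) = 9·27 = 243 mm.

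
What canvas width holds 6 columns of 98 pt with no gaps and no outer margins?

588 pt

Canvas = 6·98 = 588 = 588 pt.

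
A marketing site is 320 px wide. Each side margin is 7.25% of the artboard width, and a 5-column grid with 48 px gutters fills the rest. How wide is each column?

16.32 px

Each margin = 7.25% of 320 = 23.2 px; content = 320 − 2·23.2 = 273.6 px.
5c + 4·48 = 273.6 → 5c = 81.6 → c = 16.32 px.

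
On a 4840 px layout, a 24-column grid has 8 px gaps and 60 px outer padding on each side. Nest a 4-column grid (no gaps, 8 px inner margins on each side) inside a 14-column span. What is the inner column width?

683.5 px

Subtract both margins: 4840 − 2·60 = 4720 px.
24 columns + 23 gaps: 24c + 23·8 = 4720.
24c = 4720 − 184 = 4536, so c = 189 px.
14 columns plus 13 gaps: 2646 + 104 = 2750 px.
Inner content = 2750 − 2·8 = 2734 px.
With no gaps, each column is 2734/4 = 683.5 px.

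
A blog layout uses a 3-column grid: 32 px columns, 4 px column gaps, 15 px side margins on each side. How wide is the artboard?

134 px

Total width: 2·15 + 3·32 + 2·4 = 134 px.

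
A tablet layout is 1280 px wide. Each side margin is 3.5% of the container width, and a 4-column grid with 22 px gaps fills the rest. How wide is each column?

281.1 px

Each margin = 3.5% of 1280 = 44.8 px; content = 1280 − 2·44.8 = 1190.4 px.
Subtracting 3 gaps of 22 leaves 1124.4 for 4 columns, so c = 281.1 px.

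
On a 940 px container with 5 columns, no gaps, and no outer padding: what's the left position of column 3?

5c = 940 → c = 188 px.
Each column+gutter stride is 188 px; with no margin, 2 of them is 376 px.

376 px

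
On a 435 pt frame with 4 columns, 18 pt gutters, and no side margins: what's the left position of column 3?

4 columns + 3 gutters: 4c + 3·18 = 435.
4c = 435 − 54 = 381, so c = 95.25 pt.
Before column 3: 2 columns + 2 gutters.
Offset = 2·(95.25 + 18) = 2·113.25 = 226.5 pt.

226.5 pt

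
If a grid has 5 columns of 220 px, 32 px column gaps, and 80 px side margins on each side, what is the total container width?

1388 px

Adding margins, columns and gutters: 160 + 1100 + 128 = 1388 px.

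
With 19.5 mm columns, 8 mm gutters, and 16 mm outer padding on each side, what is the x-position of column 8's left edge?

208.5 mm

Each column+gutter stride is 27.5 mm; 7 of them past the 16 mm margin is 16 + 192.5 = 208.5 mm.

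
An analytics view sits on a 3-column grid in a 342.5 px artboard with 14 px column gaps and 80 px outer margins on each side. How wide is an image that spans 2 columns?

Content width = 342.5 − 2·80 = 182.5 px.
3 columns + 2 column gaps: 3c + 2·14 = 182.5.
3c = 182.5 − 28 = 154.5, so c = 51.5 px.
2-column span = 2·51.5 + 1·14 = 117 px.

117 px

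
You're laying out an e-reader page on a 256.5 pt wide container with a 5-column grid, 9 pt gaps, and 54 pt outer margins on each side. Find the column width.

22.5 pt

Take off 108 pt of margins, leaving 148.5 pt.
148.5 − 4·9 = 112.5; ÷5 gives c = 22.5 pt.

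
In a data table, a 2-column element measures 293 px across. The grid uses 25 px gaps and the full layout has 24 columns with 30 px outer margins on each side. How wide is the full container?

2c + 1·25 = 293 → 2c = 268 → c = 134 px.
Container = 2·30 + 24·134 + 23·25 = 60 + 3216 + 575 = 3851 px.

3851 px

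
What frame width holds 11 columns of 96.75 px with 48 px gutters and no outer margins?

1544.25 px

Summing: 1064.25 + 480 = 1544.25 px.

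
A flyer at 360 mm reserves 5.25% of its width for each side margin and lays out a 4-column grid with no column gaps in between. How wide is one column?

Each margin = 5.25% of 360 = 18.9 mm; content = 360 − 2·18.9 = 322.2 mm.
With no column gaps, each column is 322.2/4 = 80.55 mm.

80.55 mm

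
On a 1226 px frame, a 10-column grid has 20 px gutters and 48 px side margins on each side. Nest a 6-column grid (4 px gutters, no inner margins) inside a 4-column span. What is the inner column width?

Inside the margins: 1226 − 96 = 1130 px.
10c + 9·20 = 1130 → 10c = 950 → c = 95 px.
4 columns plus 3 gutters: 380 + 60 = 440 px.
440 − 5·4 = 420; ÷6 gives d = 70 px.

70 px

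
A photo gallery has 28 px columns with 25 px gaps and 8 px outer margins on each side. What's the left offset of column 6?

273 px

Each column+gutter stride is 53 px; 5 of them past the 8 px margin is 8 + 265 = 273 px.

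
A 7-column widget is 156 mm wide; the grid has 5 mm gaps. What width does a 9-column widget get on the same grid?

202 mm

Subtracting 6 gaps of 5 leaves 126 for 7 columns, so c = 18 mm.
Span of 9: 9·18 + 8·5 = 162 + 40 = 202 mm.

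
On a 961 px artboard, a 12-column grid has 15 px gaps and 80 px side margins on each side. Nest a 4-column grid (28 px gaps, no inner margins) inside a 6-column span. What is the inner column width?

77.25 px

Subtract both margins: 961 − 2·80 = 801 px.
12 columns + 11 gaps: 12c + 11·15 = 801.
12c = 801 − 165 = 636, so c = 53 px.
6-column span = 6·53 + 5·15 = 393 px.
393 − 3·28 = 309; ÷4 gives d = 77.25 px.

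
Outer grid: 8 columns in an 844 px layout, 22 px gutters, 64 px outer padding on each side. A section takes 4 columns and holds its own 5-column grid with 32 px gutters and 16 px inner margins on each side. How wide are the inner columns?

37.4 px

Outer content = 844 − 2·64 = 716 px.
8c + 7·22 = 716 → 8c = 562 → c = 70.25 px.
4-column span = 4·70.25 + 3·22 = 347 px.
Inner content = 347 − 2·16 = 315 px.
Subtracting 4 gutters of 32 leaves 187 for 5 columns, so d = 37.4 px.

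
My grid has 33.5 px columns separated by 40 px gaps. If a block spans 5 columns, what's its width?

327.5 px

5-column span = 5·33.5 + 4·40 = 327.5 px.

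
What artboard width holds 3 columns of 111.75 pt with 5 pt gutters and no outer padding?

345.25 pt

Total width: 3·111.75 + 2·5 = 345.25 pt.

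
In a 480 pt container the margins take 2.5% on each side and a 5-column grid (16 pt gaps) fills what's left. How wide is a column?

Margins: 2.5% × 480 = 12 pt each, so content = 480 − 24 = 456 pt.
5c + 4·16 = 456 → 5c = 392 → c = 78.4 pt.

78.4 pt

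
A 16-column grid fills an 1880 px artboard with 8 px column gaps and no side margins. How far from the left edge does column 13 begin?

1416 px

16c + 15·8 = 1880 → 16c = 1760 → c = 110 px.
Each column+gutter stride is 118 px; with no margin, 12 of them is 1416 px.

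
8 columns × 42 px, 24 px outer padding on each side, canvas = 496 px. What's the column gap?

Inside the margins: 496 − 48 = 448 px.
8 columns take 8·42 = 336 px; remaining 112 splits into 7 column gaps.
g = 112 / 7 = 16 px.

16 px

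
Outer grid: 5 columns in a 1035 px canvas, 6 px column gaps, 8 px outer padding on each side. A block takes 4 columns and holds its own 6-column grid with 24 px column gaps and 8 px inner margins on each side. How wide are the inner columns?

113 px

Outer content = 1035 − 2·8 = 1019 px.
5c + 4·6 = 1019 → 5c = 995 → c = 199 px.
Span of 4: 4·199 + 3·6 = 796 + 18 = 814 px.
Inner content = 814 − 2·8 = 798 px.
798 − 5·24 = 678; ÷6 gives d = 113 px.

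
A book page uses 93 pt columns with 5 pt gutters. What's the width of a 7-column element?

681 pt

Span of 7: 7·93 + 6·5 = 651 + 30 = 681 pt.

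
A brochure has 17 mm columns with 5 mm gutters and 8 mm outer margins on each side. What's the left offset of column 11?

Before column 11: the margin + 10 columns + 10 gutters.
Offset = 8 + 10·(17 + 5) = 8 + 220 = 228 mm.

228 mm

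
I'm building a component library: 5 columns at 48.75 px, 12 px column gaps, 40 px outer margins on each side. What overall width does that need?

371.75 px

Frame = 2·40 + 5·48.75 + 4·12 = 80 + 243.75 + 48 = 371.75 px.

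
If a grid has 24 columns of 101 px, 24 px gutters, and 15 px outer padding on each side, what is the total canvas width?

3006 px

Canvas = 2·15 + 24·101 + 23·24 = 30 + 2424 + 552 = 3006 px.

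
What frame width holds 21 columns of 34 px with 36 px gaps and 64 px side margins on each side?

Total width: 2·64 + 21·34 + 20·36 = 1562 px.

1562 px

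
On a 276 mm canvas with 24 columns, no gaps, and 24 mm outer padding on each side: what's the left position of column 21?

Take off 48 mm of margins, leaving 228 mm.
24c = 228 → c = 9.5 mm.
Before column 21: the margin + 20 columns + 20 gaps.
Offset = 24 + 20·(9.5 + 0) = 24 + 190 = 214 mm.

214 mm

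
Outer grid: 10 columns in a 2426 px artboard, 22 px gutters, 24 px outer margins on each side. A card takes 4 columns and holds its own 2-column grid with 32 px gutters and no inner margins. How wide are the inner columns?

Inside the margins: 2426 − 48 = 2378 px.
10c + 9·22 = 2378 → 10c = 2180 → c = 218 px.
4-column span = 4·218 + 3·22 = 938 px.
2 columns + 1 gutter: 2d + 1·32 = 938.
2d = 938 − 32 = 906, so d = 453 px.

453 px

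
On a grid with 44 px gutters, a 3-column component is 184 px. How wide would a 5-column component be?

336 px

3 columns + 2 gutters: 3c + 2·44 = 184.
3c = 184 − 88 = 96, so c = 32 px.
Span of 5: 5·32 + 4·44 = 160 + 176 = 336 px.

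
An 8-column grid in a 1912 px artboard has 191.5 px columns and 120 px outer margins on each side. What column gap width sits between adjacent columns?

Content width = 1912 − 2·120 = 1672 px.
8·191.5 + 7g = 1672 → 7g = 140 → g = 20 px.

20 px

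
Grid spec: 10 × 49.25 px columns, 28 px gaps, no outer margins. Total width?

744.5 px

Summing: 492.5 + 252 = 744.5 px.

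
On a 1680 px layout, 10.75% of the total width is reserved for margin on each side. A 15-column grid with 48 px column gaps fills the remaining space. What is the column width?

Each margin = 10.75% of 1680 = 180.6 px; content = 1680 − 2·180.6 = 1318.8 px.
1318.8 − 14·48 = 646.8; ÷15 gives c = 43.12 px.

43.12 px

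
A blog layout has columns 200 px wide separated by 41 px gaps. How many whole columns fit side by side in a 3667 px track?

15 columns

15 columns: 15·200 + 14·41 = 3574 px ≤ 3667.
16 columns: 3815 px > 3667. So 15.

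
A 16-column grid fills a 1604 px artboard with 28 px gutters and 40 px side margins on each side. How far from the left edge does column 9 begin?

816 px

Take off 80 px of margins, leaving 1524 px.
1524 − 15·28 = 1104; ÷16 gives c = 69 px.
Each column+gutter stride is 97 px; 8 of them past the 40 px margin is 40 + 776 = 816 px.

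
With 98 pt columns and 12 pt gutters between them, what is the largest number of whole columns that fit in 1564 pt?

Each extra column adds 98 + 12 = 110 pt.
(1564 + 12) / 110 = 14.33, so 14 columns fit.

14 columns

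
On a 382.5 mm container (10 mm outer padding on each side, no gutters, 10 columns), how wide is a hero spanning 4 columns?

145 mm

Inside the margins: 382.5 − 20 = 362.5 mm.
With no gutters, each column is 362.5/10 = 36.25 mm.
4-column span = 4·36.25 = 145 mm.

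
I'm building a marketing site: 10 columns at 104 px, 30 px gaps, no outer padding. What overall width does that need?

1310 px

Total width: 10·104 + 9·30 = 1310 px.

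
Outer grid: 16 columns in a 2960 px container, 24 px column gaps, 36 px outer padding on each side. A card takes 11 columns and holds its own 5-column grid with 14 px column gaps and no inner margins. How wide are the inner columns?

384.4 px

Inside the margins: 2960 − 72 = 2888 px.
16 columns + 15 column gaps: 16c + 15·24 = 2888.
16c = 2888 − 360 = 2528, so c = 158 px.
11 columns plus 10 column gaps: 1738 + 240 = 1978 px.
5 columns + 4 column gaps: 5d + 4·14 = 1978.
5d = 1978 − 56 = 1922, so d = 384.4 px.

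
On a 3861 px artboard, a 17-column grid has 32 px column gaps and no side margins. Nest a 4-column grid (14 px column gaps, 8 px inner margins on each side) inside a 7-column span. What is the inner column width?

Subtracting 16 column gaps of 32 leaves 3349 for 17 columns, so c = 197 px.
7 columns plus 6 column gaps: 1379 + 192 = 1571 px.
Inner content = 1571 − 2·8 = 1555 px.
4 columns + 3 column gaps: 4d + 3·14 = 1555.
4d = 1555 − 42 = 1513, so d = 378.25 px.

378.25 px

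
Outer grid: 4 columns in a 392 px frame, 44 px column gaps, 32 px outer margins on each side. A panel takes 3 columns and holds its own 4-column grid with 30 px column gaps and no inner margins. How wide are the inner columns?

Outer content = 392 − 2·32 = 328 px.
4c + 3·44 = 328 → 4c = 196 → c = 49 px.
Span of 3: 3·49 + 2·44 = 147 + 88 = 235 px.
4d + 3·30 = 235 → 4d = 145 → d = 36.25 px.

36.25 px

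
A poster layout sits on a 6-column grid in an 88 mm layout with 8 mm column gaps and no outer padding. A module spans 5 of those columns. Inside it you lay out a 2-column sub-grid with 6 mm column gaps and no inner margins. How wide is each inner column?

6c + 5·8 = 88 → 6c = 48 → c = 8 mm.
5-column span = 5·8 + 4·8 = 72 mm.
72 − 1·6 = 66; ÷2 gives d = 33 mm.

33 mm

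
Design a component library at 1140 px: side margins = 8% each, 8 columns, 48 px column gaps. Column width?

77.7 px

Margins: 8% × 1140 = 91.2 px each, so content = 1140 − 182.4 = 957.6 px.
Subtracting 7 column gaps of 48 leaves 621.6 for 8 columns, so c = 77.7 px.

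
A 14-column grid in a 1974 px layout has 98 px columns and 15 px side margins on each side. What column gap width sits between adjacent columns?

44 px

Inside the margins: 1974 − 30 = 1944 px.
14·98 + 13g = 1944 → 13g = 572 → g = 44 px.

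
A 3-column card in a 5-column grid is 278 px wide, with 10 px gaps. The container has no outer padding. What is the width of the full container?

470 px

3c + 2·10 = 278 → 3c = 258 → c = 86 px.
Container = 5·86 + 4·10 = 430 + 40 = 470 px.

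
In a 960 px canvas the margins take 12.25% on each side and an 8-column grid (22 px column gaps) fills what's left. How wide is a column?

71.35 px

Margins: 12.25% × 960 = 117.6 px each, so content = 960 − 235.2 = 724.8 px.
Subtracting 7 column gaps of 22 leaves 570.8 for 8 columns, so c = 71.35 px.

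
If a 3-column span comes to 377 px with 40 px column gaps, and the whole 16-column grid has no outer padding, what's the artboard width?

2184 px

377 − 2·40 = 297; ÷3 gives c = 99 px.
Summing: 1584 + 600 = 2184 px.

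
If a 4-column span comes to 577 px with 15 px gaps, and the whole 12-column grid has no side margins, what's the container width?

1761 px

4 columns + 3 gaps: 4c + 3·15 = 577.
4c = 577 − 45 = 532, so c = 133 px.
Container = 12·133 + 11·15 = 1596 + 165 = 1761 px.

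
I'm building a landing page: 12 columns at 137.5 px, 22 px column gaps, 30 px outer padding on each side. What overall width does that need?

1952 px

Layout = 2·30 + 12·137.5 + 11·22 = 60 + 1650 + 242 = 1952 px.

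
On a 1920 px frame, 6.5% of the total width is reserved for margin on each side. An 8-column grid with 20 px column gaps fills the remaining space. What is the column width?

Margins: 6.5% × 1920 = 124.8 px each, so content = 1920 − 249.6 = 1670.4 px.
1670.4 − 7·20 = 1530.4; ÷8 gives c = 191.3 px.

191.3 px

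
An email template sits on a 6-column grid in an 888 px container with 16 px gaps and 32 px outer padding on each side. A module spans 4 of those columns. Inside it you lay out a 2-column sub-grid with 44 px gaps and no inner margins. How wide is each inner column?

250 px

Subtract both margins: 888 − 2·32 = 824 px.
6 columns + 5 gaps: 6c + 5·16 = 824.
6c = 824 − 80 = 744, so c = 124 px.
Span of 4: 4·124 + 3·16 = 496 + 48 = 544 px.
Subtracting 1 gap of 44 leaves 500 for 2 columns, so d = 250 px.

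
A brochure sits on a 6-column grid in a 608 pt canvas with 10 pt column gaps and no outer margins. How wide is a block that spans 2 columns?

196 pt

608 − 5·10 = 558; ÷6 gives c = 93 pt.
Span of 2: 2·93 + 1·10 = 186 + 10 = 196 pt.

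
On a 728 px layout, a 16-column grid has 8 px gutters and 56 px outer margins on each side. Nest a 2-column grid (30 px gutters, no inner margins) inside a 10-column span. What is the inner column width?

176 px

Inside the margins: 728 − 112 = 616 px.
616 − 15·8 = 496; ÷16 gives c = 31 px.
10 columns plus 9 gutters: 310 + 72 = 382 px.
Subtracting 1 gutter of 30 leaves 352 for 2 columns, so d = 176 px.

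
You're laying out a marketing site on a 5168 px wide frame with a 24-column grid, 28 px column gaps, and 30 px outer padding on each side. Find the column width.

186 px

Take off 60 px of margins, leaving 5108 px.
24 columns + 23 column gaps: 24c + 23·28 = 5108.
24c = 5108 − 644 = 4464, so c = 186 px.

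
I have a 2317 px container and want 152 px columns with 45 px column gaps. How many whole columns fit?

11 columns

Each extra column adds 152 + 45 = 197 px.
(2317 + 45) / 197 = 11.99, so 11 columns fit.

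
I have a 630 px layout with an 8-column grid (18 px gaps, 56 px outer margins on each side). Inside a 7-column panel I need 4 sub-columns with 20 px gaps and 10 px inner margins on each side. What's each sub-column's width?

Inside the margins: 630 − 112 = 518 px.
8 columns + 7 gaps: 8c + 7·18 = 518.
8c = 518 − 126 = 392, so c = 49 px.
7-column span = 7·49 + 6·18 = 451 px.
Inner content = 451 − 2·10 = 431 px.
4 columns + 3 gaps: 4d + 3·20 = 431.
4d = 431 − 60 = 371, so d = 92.75 px.

92.75 px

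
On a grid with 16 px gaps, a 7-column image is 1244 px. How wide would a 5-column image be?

884 px

7 columns + 6 gaps: 7c + 6·16 = 1244.
7c = 1244 − 96 = 1148, so c = 164 px.
5-column span = 5·164 + 4·16 = 884 px.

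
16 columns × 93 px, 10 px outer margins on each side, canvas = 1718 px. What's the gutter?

Content width = 1718 − 2·10 = 1698 px.
16 columns take 16·93 = 1488 px; remaining 210 splits into 15 gutters.
g = 210 / 15 = 14 px.

14 px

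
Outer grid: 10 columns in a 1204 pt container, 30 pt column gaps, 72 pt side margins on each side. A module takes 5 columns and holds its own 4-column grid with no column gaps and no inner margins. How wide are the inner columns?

128.75 pt

Subtract both margins: 1204 − 2·72 = 1060 pt.
10c + 9·30 = 1060 → 10c = 790 → c = 79 pt.
5 columns plus 4 column gaps: 395 + 120 = 515 pt.
4d = 515 → d = 128.75 pt.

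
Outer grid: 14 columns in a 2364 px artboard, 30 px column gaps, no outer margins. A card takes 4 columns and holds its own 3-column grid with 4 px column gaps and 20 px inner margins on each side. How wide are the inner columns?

202 px

Subtracting 13 column gaps of 30 leaves 1974 for 14 columns, so c = 141 px.
4 columns plus 3 column gaps: 564 + 90 = 654 px.
Inner content = 654 − 2·20 = 614 px.
3 columns + 2 column gaps: 3d + 2·4 = 614.
3d = 614 − 8 = 606, so d = 202 px.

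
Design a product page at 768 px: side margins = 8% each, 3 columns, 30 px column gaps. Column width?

195.04 px

Margins: 8% × 768 = 61.44 px each, so content = 768 − 122.88 = 645.12 px.
645.12 − 2·30 = 585.12; ÷3 gives c = 195.04 px.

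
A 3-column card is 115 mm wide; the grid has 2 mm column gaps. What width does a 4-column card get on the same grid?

154 mm

Subtracting 2 column gaps of 2 leaves 111 for 3 columns, so c = 37 mm.
Span of 4: 4·37 + 3·2 = 148 + 6 = 154 mm.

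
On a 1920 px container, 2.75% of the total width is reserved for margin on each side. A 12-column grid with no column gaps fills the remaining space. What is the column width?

Each margin = 2.75% of 1920 = 52.8 px; content = 1920 − 2·52.8 = 1814.4 px.
12c = 1814.4 → c = 151.2 px.

151.2 px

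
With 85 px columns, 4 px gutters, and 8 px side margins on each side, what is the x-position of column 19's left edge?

Column 19 starts at margin + 18·(column + gutter) = 8 + 18·89 = 1610 px.

1610 px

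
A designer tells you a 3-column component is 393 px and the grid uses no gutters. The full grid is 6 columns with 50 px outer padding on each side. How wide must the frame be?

886 px

With no gutters, each column is 393/3 = 131 px.
Summing: 100 + 786 = 886 px.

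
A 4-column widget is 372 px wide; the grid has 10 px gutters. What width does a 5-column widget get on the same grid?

4 columns + 3 gutters: 4c + 3·10 = 372.
4c = 372 − 30 = 342, so c = 85.5 px.
5 columns plus 4 gutters: 427.5 + 40 = 467.5 px.

467.5 px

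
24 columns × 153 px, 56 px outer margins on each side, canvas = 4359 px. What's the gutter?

Content width = 4359 − 2·56 = 4247 px.
24·153 + 23g = 4247 → 23g = 575 → g = 25 px.

25 px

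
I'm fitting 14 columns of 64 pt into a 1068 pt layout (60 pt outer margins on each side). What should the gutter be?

Take off 120 pt of margins, leaving 948 pt.
Columns use 896 pt, leaving 52 pt across 13 gutters = 4 pt each.

4 pt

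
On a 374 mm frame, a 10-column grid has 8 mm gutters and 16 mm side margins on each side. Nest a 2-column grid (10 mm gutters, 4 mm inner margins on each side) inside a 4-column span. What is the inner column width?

57 mm

Subtract both margins: 374 − 2·16 = 342 mm.
Subtracting 9 gutters of 8 leaves 270 for 10 columns, so c = 27 mm.
Span of 4: 4·27 + 3·8 = 108 + 24 = 132 mm.
Inner content = 132 − 2·4 = 124 mm.
2 columns + 1 gutter: 2d + 1·10 = 124.
2d = 124 − 10 = 114, so d = 57 mm.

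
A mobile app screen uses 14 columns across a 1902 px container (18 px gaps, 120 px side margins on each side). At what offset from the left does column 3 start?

Take off 240 px of margins, leaving 1662 px.
Subtracting 13 gaps of 18 leaves 1428 for 14 columns, so c = 102 px.
Column 3 starts at margin + 2·(column + gutter) = 120 + 2·120 = 360 px.

360 px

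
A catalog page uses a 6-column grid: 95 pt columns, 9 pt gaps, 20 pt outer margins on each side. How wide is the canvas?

Adding margins, columns and gutters: 40 + 570 + 45 = 655 pt.

655 pt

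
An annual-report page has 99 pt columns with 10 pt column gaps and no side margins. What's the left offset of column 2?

109 pt

No margin, so column 2 starts at 1·(column + gutter) = 1·109 = 109 pt.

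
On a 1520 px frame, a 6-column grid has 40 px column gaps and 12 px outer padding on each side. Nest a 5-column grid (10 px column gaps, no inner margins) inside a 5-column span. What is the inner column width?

Subtract both margins: 1520 − 2·12 = 1496 px.
Subtracting 5 column gaps of 40 leaves 1296 for 6 columns, so c = 216 px.
Span of 5: 5·216 + 4·40 = 1080 + 160 = 1240 px.
5d + 4·10 = 1240 → 5d = 1200 → d = 240 px.

240 px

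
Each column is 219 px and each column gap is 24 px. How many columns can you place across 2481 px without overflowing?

Each extra column adds 219 + 24 = 243 px.
(2481 + 24) / 243 = 10.31, so 10 columns fit.

10 columns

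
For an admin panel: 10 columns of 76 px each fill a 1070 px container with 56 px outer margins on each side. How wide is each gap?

22 px

Take off 112 px of margins, leaving 958 px.
10·76 + 9g = 958 → 9g = 198 → g = 22 px.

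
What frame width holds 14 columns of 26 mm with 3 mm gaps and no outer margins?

403 mm

Total width: 14·26 + 13·3 = 403 mm.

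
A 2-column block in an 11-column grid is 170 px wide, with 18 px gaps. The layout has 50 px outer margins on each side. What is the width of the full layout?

2c + 1·18 = 170 → 2c = 152 → c = 76 px.
Total width: 2·50 + 11·76 + 10·18 = 1116 px.

1116 px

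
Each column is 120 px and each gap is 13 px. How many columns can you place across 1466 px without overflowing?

11 columns

Each extra column adds 120 + 13 = 133 px.
(1466 + 13) / 133 = 11.12, so 11 columns fit.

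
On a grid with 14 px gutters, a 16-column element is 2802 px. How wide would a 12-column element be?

2098 px

16c + 15·14 = 2802 → 16c = 2592 → c = 162 px.
Span of 12: 12·162 + 11·14 = 1944 + 154 = 2098 px.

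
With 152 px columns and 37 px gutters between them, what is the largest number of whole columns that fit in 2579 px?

13 columns

k columns need k·152 + (k−1)·37 = k·189 − 37.
k·189 − 37 ≤ 2579 → k ≤ 2616 / 189 ≈ 13.84, so k = 13.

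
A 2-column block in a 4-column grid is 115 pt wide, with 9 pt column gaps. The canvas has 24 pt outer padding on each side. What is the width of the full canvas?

287 pt

115 − 1·9 = 106; ÷2 gives c = 53 pt.
Canvas = 2·24 + 4·53 + 3·9 = 48 + 212 + 27 = 287 pt.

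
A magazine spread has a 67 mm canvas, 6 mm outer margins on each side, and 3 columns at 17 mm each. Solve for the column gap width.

2 mm

Content width = 67 − 2·6 = 55 mm.
3 columns take 3·17 = 51 mm; remaining 4 splits into 2 column gaps.
g = 4 / 2 = 2 mm.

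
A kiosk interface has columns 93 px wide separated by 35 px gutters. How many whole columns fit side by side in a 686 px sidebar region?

k columns need k·93 + (k−1)·35 = k·128 − 35.
k·128 − 35 ≤ 686 → k ≤ 721 / 128 ≈ 5.63, so k = 5.

5 columns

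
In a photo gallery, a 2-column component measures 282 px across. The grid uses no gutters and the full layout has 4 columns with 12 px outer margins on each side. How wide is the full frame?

282 / 2 = 141 px per column.
Frame = 2·12 + 4·141 = 24 + 564 = 588 px.

588 px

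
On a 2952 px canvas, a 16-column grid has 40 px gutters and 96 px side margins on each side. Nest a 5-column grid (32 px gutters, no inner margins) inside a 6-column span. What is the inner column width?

Inside the margins: 2952 − 192 = 2760 px.
2760 − 15·40 = 2160; ÷16 gives c = 135 px.
6 columns plus 5 gutters: 810 + 200 = 1010 px.
5d + 4·32 = 1010 → 5d = 882 → d = 176.4 px.

176.4 px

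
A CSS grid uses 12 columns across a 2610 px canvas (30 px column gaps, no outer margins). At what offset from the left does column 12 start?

2420 px

Subtracting 11 column gaps of 30 leaves 2280 for 12 columns, so c = 190 px.
No margin, so column 12 starts at 11·(column + gutter) = 11·220 = 2420 px.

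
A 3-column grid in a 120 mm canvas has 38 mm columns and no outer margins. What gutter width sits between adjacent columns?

3 columns take 3·38 = 114 mm; remaining 6 splits into 2 gutters.
g = 6 / 2 = 3 mm.

3 mm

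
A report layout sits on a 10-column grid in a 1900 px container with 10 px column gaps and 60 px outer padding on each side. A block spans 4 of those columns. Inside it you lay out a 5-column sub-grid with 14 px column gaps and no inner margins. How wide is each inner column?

Inside the margins: 1900 − 120 = 1780 px.
10 columns + 9 column gaps: 10c + 9·10 = 1780.
10c = 1780 − 90 = 1690, so c = 169 px.
4 columns plus 3 column gaps: 676 + 30 = 706 px.
706 − 4·14 = 650; ÷5 gives d = 130 px.

130 px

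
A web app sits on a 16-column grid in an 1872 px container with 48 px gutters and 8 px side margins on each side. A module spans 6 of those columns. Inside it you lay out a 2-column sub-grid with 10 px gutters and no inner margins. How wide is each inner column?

Outer content = 1872 − 2·8 = 1856 px.
1856 − 15·48 = 1136; ÷16 gives c = 71 px.
6-column span = 6·71 + 5·48 = 666 px.
2d + 1·10 = 666 → 2d = 656 → d = 328 px.

328 px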